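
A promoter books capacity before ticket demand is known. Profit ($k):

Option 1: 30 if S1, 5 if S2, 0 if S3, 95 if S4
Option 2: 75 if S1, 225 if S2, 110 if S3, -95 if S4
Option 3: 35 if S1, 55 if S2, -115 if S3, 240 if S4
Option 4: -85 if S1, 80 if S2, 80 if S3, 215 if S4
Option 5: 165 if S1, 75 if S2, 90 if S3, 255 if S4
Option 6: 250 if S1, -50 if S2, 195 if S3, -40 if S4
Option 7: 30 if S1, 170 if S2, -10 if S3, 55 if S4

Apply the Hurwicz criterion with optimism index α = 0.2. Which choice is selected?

Option 1: 0.2·95 + 0.8·0 = 19
Option 2: 0.2·225 + 0.8·(-95) = -31
Option 3: 0.2·240 + 0.8·(-115) = -44
Option 4: 0.2·215 + 0.8·(-85) = -25
Option 5: 0.2·255 + 0.8·75 = 111
Option 6: 0.2·250 + 0.8·(-50) = 10
Option 7: 0.2·170 + 0.8·(-10) = 26
Highest Hurwicz score = 111 → Option 5.

Option 5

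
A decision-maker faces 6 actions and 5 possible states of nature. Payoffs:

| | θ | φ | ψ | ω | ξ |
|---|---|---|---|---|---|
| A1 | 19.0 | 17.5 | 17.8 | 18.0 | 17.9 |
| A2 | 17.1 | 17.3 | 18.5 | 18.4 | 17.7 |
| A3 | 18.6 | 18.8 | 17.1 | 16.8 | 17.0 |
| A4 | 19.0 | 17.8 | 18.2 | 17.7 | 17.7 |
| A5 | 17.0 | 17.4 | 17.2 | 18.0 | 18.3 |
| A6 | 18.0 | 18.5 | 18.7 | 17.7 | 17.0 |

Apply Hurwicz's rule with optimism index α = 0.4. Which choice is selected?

A1: 0.4·19.0 + 0.6·17.5 = 18.1
A2: 0.4·18.5 + 0.6·17.1 = 17.66
A3: 0.4·18.8 + 0.6·16.8 = 17.6
A4: 0.4·19.0 + 0.6·17.7 = 18.22
A5: 0.4·18.3 + 0.6·17.0 = 17.52
A6: 0.4·18.7 + 0.6·17.0 = 17.68
Highest Hurwicz score = 18.22 → A4.

A4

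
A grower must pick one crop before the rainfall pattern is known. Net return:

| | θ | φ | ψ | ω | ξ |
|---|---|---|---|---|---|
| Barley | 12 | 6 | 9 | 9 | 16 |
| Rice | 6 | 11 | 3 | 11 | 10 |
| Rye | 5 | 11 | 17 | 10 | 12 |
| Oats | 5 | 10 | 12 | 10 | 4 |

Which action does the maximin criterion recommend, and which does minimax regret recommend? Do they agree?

Row minima: Barley=6, Rice=3, Rye=5, Oats=4
Best worst-case = 6 → Barley.
Column bests: θ=12, φ=11, ψ=17, ω=11, ξ=16.
Barley regrets: 0, 5, 8, 2, 0 → max 8
Rice regrets: 6, 0, 14, 0, 6 → max 14
Rye regrets: 7, 0, 0, 1, 4 → max 7
Oats regrets: 7, 1, 5, 1, 12 → max 12
Smallest max regret = 7 → Rye.

maximin → Barley; minimax regret → Rye (disagree)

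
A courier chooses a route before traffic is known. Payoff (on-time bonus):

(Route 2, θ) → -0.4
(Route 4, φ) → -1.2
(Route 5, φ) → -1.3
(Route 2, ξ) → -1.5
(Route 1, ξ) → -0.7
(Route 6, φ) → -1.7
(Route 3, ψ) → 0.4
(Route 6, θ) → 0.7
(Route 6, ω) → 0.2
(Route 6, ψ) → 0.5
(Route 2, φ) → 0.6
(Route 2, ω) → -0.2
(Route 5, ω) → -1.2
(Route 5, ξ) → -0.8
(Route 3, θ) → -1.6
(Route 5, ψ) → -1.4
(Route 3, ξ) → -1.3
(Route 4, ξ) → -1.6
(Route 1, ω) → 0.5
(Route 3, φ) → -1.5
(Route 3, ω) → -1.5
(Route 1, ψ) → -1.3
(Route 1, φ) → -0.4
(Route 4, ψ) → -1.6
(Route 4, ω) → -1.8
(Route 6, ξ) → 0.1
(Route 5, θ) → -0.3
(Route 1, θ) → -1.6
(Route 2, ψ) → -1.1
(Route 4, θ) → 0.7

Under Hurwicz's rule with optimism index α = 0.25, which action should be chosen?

Route 1: 0.25·0.5 + 0.75·(-1.6) = -1.075
Route 2: 0.25·0.6 + 0.75·(-1.5) = -0.975
Route 3: 0.25·0.4 + 0.75·(-1.6) = -1.1
Route 4: 0.25·0.7 + 0.75·(-1.8) = -1.175
Route 5: 0.25·(-0.3) + 0.75·(-1.4) = -1.125
Route 6: 0.25·0.7 + 0.75·(-1.7) = -1.1
Highest Hurwicz score = -0.975 → Route 2.

Route 2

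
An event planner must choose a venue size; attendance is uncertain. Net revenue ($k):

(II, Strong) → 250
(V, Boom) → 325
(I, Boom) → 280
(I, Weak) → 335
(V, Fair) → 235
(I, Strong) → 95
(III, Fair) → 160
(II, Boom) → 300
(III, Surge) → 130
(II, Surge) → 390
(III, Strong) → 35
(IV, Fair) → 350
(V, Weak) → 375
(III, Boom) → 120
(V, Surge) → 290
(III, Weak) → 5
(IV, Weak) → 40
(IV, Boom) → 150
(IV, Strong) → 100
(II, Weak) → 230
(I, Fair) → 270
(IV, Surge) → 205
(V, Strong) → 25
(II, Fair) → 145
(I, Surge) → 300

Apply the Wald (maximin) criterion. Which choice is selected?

II

Row minima: I=95, II=145, III=5, IV=40, V=25
Best worst-case = 145 → II.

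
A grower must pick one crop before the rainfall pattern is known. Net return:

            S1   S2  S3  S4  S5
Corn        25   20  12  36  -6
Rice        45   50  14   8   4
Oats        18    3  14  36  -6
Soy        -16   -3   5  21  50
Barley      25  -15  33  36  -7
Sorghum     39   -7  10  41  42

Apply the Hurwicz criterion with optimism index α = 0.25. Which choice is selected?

Rice

Corn: 0.25·36 + 0.75·(-6) = 4.5
Rice: 0.25·50 + 0.75·4 = 15.5
Oats: 0.25·36 + 0.75·(-6) = 4.5
Soy: 0.25·50 + 0.75·(-16) = 0.5
Barley: 0.25·36 + 0.75·(-15) = -2.25
Sorghum: 0.25·42 + 0.75·(-7) = 5.25
Highest Hurwicz score = 15.5 → Rice.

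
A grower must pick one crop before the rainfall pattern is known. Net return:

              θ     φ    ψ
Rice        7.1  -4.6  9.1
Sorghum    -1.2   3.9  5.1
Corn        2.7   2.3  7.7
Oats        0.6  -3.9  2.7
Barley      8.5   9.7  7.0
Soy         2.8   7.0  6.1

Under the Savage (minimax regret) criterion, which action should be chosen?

Column bests: θ=8.5, φ=9.7, ψ=9.1.
Rice regrets: 1.4, 14.3, 0.0 → max 14.3
Sorghum regrets: 9.7, 5.8, 4.0 → max 9.7
Corn regrets: 5.8, 7.4, 1.4 → max 7.4
Oats regrets: 7.9, 13.6, 6.4 → max 13.6
Barley regrets: 0.0, 0.0, 2.1 → max 2.1
Soy regrets: 5.7, 2.7, 3.0 → max 5.7
Smallest max regret = 2.1 → Barley.

Barley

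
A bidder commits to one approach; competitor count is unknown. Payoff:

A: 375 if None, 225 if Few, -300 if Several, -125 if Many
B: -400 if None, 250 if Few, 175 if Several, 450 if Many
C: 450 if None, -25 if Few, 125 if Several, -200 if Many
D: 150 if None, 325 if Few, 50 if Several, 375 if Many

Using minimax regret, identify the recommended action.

D

Column bests: None=450, Few=325, Several=175, Many=450.
A regrets: 75, 100, 475, 575 → max 575
B regrets: 850, 75, 0, 0 → max 850
C regrets: 0, 350, 50, 650 → max 650
D regrets: 300, 0, 125, 75 → max 300
Smallest max regret = 300 → D.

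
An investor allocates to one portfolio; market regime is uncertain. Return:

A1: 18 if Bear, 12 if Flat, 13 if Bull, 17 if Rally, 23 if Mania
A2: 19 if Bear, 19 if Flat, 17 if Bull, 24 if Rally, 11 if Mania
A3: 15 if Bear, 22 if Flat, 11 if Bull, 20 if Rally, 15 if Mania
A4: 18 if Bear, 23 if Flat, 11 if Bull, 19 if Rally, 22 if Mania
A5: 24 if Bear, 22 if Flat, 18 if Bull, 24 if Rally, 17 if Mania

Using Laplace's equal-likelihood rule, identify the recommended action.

Row averages: A1=16.6, A2=18, A3=16.6, A4=18.6, A5=21
Highest average = 21 → A5.

A5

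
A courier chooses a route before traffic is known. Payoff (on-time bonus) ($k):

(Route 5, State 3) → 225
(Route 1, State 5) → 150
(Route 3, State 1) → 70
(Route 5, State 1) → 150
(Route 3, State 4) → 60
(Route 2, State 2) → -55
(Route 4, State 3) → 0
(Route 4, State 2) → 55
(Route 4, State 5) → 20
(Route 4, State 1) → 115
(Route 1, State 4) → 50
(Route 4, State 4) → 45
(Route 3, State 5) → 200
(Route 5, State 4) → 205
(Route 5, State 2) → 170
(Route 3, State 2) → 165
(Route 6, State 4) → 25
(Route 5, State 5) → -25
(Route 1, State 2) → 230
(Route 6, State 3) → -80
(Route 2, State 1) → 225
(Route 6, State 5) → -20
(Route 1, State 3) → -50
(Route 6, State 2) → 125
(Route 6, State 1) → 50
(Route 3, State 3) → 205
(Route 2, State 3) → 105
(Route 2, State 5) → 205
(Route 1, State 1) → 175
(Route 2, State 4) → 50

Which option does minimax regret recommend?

Route 3

Column bests: State 1=225, State 2=230, State 3=225, State 4=205, State 5=205.
Route 1 regrets: 50, 0, 275, 155, 55 → max 275
Route 2 regrets: 0, 285, 120, 155, 0 → max 285
Route 3 regrets: 155, 65, 20, 145, 5 → max 155
Route 4 regrets: 110, 175, 225, 160, 185 → max 225
Route 5 regrets: 75, 60, 0, 0, 230 → max 230
Route 6 regrets: 175, 105, 305, 180, 225 → max 305
Smallest max regret = 155 → Route 3.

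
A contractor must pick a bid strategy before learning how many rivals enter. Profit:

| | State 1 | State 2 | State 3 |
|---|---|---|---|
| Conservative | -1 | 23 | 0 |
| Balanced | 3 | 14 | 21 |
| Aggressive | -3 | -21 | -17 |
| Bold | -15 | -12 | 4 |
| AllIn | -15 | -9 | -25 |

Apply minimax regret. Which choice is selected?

Column bests: State 1=3, State 2=23, State 3=21.
Conservative regrets: 4, 0, 21 → max 21
Balanced regrets: 0, 9, 0 → max 9
Aggressive regrets: 6, 44, 38 → max 44
Bold regrets: 18, 35, 17 → max 35
AllIn regrets: 18, 32, 46 → max 46
Smallest max regret = 9 → Balanced.

Balanced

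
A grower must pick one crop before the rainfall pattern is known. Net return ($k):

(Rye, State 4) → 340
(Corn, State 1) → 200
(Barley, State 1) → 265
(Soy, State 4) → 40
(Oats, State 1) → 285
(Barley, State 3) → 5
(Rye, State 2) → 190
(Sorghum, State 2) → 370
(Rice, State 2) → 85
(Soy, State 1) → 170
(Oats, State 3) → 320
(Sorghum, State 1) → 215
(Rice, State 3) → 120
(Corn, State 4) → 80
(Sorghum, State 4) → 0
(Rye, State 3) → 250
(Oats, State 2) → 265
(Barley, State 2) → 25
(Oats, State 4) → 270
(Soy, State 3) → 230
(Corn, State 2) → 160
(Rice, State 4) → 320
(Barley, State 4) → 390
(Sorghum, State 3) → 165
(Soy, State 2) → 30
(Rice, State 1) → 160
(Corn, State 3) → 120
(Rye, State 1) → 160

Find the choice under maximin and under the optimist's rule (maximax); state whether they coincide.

maximin → Oats; maximax → Barley (disagree)

Row minima: Barley=5, Corn=80, Rye=160, Soy=30, Sorghum=0, Rice=85, Oats=265
Best worst-case = 265 → Oats.
Row maxima: Barley=390, Corn=200, Rye=340, Soy=230, Sorghum=370, Rice=320, Oats=320
Best best-case = 390 → Barley.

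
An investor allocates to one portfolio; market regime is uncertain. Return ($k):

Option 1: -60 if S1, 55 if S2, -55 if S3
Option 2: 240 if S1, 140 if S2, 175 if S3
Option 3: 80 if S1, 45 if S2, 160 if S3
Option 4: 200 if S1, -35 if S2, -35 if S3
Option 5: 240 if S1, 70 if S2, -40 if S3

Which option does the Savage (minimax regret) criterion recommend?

Option 2

Column bests: S1=240, S2=140, S3=175.
Option 1 regrets: 300, 85, 230 → max 300
Option 2 regrets: 0, 0, 0 → max 0
Option 3 regrets: 160, 95, 15 → max 160
Option 4 regrets: 40, 175, 210 → max 210
Option 5 regrets: 0, 70, 215 → max 215
Smallest max regret = 0 → Option 2.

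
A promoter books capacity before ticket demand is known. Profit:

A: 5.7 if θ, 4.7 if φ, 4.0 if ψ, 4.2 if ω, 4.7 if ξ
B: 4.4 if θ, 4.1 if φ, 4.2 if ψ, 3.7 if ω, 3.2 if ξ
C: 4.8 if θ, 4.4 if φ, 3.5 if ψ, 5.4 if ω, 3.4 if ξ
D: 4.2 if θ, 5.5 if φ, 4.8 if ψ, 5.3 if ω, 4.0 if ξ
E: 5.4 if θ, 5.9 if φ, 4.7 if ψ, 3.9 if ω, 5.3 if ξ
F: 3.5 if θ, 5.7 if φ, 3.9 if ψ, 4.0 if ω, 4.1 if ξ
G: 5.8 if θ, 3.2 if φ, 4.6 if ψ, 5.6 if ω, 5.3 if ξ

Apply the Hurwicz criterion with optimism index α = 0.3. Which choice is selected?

A

A: 0.3·5.7 + 0.7·4.0 = 4.51
B: 0.3·4.4 + 0.7·3.2 = 3.56
C: 0.3·5.4 + 0.7·3.4 = 4
D: 0.3·5.5 + 0.7·4.0 = 4.45
E: 0.3·5.9 + 0.7·3.9 = 4.5
F: 0.3·5.7 + 0.7·3.5 = 4.16
G: 0.3·5.8 + 0.7·3.2 = 3.98
Highest Hurwicz score = 4.51 → A.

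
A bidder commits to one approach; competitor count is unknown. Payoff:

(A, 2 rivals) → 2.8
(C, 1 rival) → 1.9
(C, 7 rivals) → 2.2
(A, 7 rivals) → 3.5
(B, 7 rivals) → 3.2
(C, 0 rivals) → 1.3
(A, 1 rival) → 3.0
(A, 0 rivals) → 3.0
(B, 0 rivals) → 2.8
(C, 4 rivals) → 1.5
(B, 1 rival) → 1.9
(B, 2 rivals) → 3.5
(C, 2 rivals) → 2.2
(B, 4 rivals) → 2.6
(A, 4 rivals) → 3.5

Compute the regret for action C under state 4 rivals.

2.0

Best payoff under 4 rivals is 3.5.
Regret = 3.5 − 1.5 = 2.0.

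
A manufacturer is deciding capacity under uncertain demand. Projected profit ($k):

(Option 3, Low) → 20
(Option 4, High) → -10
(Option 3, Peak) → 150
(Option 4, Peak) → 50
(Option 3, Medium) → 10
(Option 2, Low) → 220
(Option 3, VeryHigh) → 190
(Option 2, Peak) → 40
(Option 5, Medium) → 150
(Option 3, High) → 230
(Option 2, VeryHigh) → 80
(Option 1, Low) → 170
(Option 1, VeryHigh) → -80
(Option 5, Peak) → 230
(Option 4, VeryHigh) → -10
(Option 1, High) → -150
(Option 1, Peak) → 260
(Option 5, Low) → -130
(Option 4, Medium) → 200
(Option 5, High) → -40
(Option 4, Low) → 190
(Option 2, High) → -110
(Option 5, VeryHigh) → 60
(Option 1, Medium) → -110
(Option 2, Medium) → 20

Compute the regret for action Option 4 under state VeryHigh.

200

Best payoff under VeryHigh is 190.
Regret = 190 − (-10) = 200.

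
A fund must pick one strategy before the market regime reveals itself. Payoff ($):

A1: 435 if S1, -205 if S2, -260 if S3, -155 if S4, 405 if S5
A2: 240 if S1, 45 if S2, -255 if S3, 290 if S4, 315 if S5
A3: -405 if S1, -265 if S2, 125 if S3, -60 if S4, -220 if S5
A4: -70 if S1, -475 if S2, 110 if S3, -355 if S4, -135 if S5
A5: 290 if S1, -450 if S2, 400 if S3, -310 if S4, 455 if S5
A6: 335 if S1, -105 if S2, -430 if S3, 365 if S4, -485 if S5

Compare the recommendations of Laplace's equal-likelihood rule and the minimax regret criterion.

Row averages: A1=44, A2=127, A3=-165, A4=-185, A5=77, A6=-64
Highest average = 127 → A2.
Column bests: S1=435, S2=45, S3=400, S4=365, S5=455.
A1 regrets: 0, 250, 660, 520, 50 → max 660
A2 regrets: 195, 0, 655, 75, 140 → max 655
A3 regrets: 840, 310, 275, 425, 675 → max 840
A4 regrets: 505, 520, 290, 720, 590 → max 720
A5 regrets: 145, 495, 0, 675, 0 → max 675
A6 regrets: 100, 150, 830, 0, 940 → max 940
Smallest max regret = 655 → A2.

laplace → A2; minimax regret → A2 (agree)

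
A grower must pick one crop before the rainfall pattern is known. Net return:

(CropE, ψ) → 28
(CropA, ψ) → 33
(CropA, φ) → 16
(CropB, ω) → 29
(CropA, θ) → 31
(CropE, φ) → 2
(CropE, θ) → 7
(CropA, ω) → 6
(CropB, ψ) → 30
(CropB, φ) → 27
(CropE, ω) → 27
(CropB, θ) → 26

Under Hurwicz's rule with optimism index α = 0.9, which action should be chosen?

CropA

CropB: 0.9·30 + 0.1·26 = 29.6
CropA: 0.9·33 + 0.1·6 = 30.3
CropE: 0.9·28 + 0.1·2 = 25.4
Highest Hurwicz score = 30.3 → CropA.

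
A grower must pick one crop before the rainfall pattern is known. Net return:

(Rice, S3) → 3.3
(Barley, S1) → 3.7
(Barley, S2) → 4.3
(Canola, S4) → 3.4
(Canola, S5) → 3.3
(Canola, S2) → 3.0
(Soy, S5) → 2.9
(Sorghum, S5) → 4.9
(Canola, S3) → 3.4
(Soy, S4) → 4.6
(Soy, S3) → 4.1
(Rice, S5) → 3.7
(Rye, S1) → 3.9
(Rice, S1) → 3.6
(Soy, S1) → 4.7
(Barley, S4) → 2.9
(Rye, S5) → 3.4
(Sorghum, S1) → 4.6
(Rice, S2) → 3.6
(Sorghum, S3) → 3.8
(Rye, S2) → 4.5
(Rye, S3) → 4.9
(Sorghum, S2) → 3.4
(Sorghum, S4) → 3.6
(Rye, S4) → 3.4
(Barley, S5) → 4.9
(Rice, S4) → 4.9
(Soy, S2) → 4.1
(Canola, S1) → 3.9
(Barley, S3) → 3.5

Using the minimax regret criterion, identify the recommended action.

Column bests: S1=4.7, S2=4.5, S3=4.9, S4=4.9, S5=4.9.
Rice regrets: 1.1, 0.9, 1.6, 0.0, 1.2 → max 1.6
Soy regrets: 0.0, 0.4, 0.8, 0.3, 2.0 → max 2.0
Barley regrets: 1.0, 0.2, 1.4, 2.0, 0.0 → max 2.0
Sorghum regrets: 0.1, 1.1, 1.1, 1.3, 0.0 → max 1.3
Canola regrets: 0.8, 1.5, 1.5, 1.5, 1.6 → max 1.6
Rye regrets: 0.8, 0.0, 0.0, 1.5, 1.5 → max 1.5
Smallest max regret = 1.3 → Sorghum.

Sorghum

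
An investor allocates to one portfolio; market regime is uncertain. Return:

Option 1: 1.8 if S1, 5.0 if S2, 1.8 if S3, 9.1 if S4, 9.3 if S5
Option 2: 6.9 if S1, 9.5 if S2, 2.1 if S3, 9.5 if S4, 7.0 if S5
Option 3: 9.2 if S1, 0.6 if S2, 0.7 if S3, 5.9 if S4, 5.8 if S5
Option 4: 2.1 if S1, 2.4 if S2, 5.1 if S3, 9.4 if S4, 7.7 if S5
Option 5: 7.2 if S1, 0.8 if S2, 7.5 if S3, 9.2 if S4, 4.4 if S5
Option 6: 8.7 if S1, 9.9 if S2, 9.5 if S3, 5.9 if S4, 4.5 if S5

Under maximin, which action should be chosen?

Row minima: Option 1=1.8, Option 2=2.1, Option 3=0.6, Option 4=2.1, Option 5=0.8, Option 6=4.5
Best worst-case = 4.5 → Option 6.

Option 6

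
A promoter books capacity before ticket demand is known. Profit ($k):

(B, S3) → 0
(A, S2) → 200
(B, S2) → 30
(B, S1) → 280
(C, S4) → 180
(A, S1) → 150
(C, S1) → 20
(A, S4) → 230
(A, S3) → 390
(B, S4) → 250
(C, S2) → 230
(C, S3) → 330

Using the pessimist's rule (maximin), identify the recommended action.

A

Row minima: A=150, B=0, C=20
Best worst-case = 150 → A.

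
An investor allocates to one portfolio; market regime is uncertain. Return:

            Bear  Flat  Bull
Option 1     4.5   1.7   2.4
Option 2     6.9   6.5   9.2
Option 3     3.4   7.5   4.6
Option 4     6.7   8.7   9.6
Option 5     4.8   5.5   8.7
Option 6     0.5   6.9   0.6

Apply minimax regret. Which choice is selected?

Option 4

Column bests: Bear=6.9, Flat=8.7, Bull=9.6.
Option 1 regrets: 2.4, 7.0, 7.2 → max 7.2
Option 2 regrets: 0.0, 2.2, 0.4 → max 2.2
Option 3 regrets: 3.5, 1.2, 5.0 → max 5.0
Option 4 regrets: 0.2, 0.0, 0.0 → max 0.2
Option 5 regrets: 2.1, 3.2, 0.9 → max 3.2
Option 6 regrets: 6.4, 1.8, 9.0 → max 9.0
Smallest max regret = 0.2 → Option 4.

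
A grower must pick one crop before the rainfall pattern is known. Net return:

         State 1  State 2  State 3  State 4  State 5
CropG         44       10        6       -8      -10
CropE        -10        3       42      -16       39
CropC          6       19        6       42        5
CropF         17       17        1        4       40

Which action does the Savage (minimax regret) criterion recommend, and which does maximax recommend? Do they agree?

minimax regret → CropC; maximax → CropG (disagree)

Column bests: State 1=44, State 2=19, State 3=42, State 4=42, State 5=40.
CropG regrets: 0, 9, 36, 50, 50 → max 50
CropE regrets: 54, 16, 0, 58, 1 → max 58
CropC regrets: 38, 0, 36, 0, 35 → max 38
CropF regrets: 27, 2, 41, 38, 0 → max 41
Smallest max regret = 38 → CropC.
Row maxima: CropG=44, CropE=42, CropC=42, CropF=40
Best best-case = 44 → CropG.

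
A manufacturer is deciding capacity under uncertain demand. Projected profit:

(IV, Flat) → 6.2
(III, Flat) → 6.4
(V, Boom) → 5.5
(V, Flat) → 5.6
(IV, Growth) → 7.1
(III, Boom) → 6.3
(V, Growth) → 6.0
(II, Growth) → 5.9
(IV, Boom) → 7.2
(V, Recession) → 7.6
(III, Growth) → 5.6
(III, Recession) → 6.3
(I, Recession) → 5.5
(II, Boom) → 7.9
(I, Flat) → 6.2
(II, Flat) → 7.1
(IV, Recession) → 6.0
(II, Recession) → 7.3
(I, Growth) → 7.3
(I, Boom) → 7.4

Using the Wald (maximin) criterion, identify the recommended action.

IV

Row minima: I=5.5, II=5.9, III=5.6, IV=6.0, V=5.5
Best worst-case = 6.0 → IV.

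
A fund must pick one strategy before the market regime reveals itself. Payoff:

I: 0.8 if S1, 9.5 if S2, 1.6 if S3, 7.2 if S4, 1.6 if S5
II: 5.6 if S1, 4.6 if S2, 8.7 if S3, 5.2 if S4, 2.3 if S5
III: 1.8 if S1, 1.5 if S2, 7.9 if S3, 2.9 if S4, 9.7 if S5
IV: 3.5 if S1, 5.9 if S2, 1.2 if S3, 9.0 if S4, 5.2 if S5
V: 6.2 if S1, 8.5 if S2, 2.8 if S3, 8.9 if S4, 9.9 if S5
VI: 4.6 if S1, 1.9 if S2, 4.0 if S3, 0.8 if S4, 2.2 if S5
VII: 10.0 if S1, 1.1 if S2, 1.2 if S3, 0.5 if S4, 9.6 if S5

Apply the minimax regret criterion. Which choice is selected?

V

Column bests: S1=10.0, S2=9.5, S3=8.7, S4=9.0, S5=9.9.
I regrets: 9.2, 0.0, 7.1, 1.8, 8.3 → max 9.2
II regrets: 4.4, 4.9, 0.0, 3.8, 7.6 → max 7.6
III regrets: 8.2, 8.0, 0.8, 6.1, 0.2 → max 8.2
IV regrets: 6.5, 3.6, 7.5, 0.0, 4.7 → max 7.5
V regrets: 3.8, 1.0, 5.9, 0.1, 0.0 → max 5.9
VI regrets: 5.4, 7.6, 4.7, 8.2, 7.7 → max 8.2
VII regrets: 0.0, 8.4, 7.5, 8.5, 0.3 → max 8.5
Smallest max regret = 5.9 → V.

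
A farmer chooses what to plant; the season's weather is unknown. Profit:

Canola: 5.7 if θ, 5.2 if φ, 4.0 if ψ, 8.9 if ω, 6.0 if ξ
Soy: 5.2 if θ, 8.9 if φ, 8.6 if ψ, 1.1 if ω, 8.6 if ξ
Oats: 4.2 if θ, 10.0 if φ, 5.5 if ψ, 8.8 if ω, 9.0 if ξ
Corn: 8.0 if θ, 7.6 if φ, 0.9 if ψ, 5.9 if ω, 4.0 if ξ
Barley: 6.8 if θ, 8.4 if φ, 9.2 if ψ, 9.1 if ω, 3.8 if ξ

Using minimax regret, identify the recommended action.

Column bests: θ=8.0, φ=10.0, ψ=9.2, ω=9.1, ξ=9.0.
Canola regrets: 2.3, 4.8, 5.2, 0.2, 3.0 → max 5.2
Soy regrets: 2.8, 1.1, 0.6, 8.0, 0.4 → max 8.0
Oats regrets: 3.8, 0.0, 3.7, 0.3, 0.0 → max 3.8
Corn regrets: 0.0, 2.4, 8.3, 3.2, 5.0 → max 8.3
Barley regrets: 1.2, 1.6, 0.0, 0.0, 5.2 → max 5.2
Smallest max regret = 3.8 → Oats.

Oats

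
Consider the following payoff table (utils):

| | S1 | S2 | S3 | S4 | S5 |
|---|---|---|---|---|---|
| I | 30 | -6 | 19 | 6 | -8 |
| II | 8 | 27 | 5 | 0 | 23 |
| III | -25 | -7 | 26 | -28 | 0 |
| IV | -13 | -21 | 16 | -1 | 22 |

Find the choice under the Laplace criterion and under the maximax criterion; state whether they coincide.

Row averages: I=8.2, II=12.6, III=-6.8, IV=0.6
Highest average = 12.6 → II.
Row maxima: I=30, II=27, III=26, IV=22
Best best-case = 30 → I.

laplace → II; maximax → I (disagree)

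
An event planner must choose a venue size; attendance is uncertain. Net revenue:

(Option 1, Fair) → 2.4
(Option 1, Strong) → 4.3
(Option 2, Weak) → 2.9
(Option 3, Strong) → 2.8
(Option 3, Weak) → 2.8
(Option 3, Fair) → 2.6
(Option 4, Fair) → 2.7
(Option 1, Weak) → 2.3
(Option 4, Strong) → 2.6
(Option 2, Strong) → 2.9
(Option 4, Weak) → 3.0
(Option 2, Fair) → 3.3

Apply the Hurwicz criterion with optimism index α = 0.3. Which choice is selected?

Option 2

Option 1: 0.3·4.3 + 0.7·2.3 = 2.9
Option 2: 0.3·3.3 + 0.7·2.9 = 3.02
Option 3: 0.3·2.8 + 0.7·2.6 = 2.66
Option 4: 0.3·3.0 + 0.7·2.6 = 2.72
Highest Hurwicz score = 3.02 → Option 2.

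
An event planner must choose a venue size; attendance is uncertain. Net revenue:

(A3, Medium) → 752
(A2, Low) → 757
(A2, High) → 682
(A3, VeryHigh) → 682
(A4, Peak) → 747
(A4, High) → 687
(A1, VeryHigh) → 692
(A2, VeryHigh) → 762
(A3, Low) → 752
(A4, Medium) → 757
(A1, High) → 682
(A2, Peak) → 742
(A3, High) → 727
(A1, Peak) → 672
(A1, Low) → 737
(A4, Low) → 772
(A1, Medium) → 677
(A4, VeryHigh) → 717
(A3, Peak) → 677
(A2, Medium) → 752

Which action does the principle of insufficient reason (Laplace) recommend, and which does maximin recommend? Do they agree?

Row averages: A1=692, A2=739, A3=718, A4=736
Highest average = 739 → A2.
Row minima: A1=672, A2=682, A3=677, A4=687
Best worst-case = 687 → A4.

laplace → A2; maximin → A4 (disagree)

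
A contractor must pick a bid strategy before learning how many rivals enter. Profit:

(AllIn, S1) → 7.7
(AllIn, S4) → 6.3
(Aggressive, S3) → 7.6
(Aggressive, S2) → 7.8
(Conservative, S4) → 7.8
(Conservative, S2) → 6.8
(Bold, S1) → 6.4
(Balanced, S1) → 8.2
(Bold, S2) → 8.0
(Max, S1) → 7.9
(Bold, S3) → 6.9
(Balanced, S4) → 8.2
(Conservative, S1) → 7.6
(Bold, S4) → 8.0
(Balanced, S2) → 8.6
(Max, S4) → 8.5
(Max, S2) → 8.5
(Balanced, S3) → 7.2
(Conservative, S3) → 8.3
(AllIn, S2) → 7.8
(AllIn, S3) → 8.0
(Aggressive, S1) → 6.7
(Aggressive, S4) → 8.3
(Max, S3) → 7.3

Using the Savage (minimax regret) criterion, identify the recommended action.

Column bests: S1=8.2, S2=8.6, S3=8.3, S4=8.5.
Conservative regrets: 0.6, 1.8, 0.0, 0.7 → max 1.8
Balanced regrets: 0.0, 0.0, 1.1, 0.3 → max 1.1
Aggressive regrets: 1.5, 0.8, 0.7, 0.2 → max 1.5
Bold regrets: 1.8, 0.6, 1.4, 0.5 → max 1.8
AllIn regrets: 0.5, 0.8, 0.3, 2.2 → max 2.2
Max regrets: 0.3, 0.1, 1.0, 0.0 → max 1.0
Smallest max regret = 1.0 → Max.

Max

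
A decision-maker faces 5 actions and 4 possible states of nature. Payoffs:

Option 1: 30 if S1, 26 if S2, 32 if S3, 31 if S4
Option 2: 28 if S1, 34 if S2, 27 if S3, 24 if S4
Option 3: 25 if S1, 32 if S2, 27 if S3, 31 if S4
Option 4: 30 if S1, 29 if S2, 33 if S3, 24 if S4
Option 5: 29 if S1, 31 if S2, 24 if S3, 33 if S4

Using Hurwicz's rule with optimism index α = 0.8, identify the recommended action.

Option 2

Option 1: 0.8·32 + 0.2·26 = 30.8
Option 2: 0.8·34 + 0.2·24 = 32
Option 3: 0.8·32 + 0.2·25 = 30.6
Option 4: 0.8·33 + 0.2·24 = 31.2
Option 5: 0.8·33 + 0.2·24 = 31.2
Highest Hurwicz score = 32 → Option 2.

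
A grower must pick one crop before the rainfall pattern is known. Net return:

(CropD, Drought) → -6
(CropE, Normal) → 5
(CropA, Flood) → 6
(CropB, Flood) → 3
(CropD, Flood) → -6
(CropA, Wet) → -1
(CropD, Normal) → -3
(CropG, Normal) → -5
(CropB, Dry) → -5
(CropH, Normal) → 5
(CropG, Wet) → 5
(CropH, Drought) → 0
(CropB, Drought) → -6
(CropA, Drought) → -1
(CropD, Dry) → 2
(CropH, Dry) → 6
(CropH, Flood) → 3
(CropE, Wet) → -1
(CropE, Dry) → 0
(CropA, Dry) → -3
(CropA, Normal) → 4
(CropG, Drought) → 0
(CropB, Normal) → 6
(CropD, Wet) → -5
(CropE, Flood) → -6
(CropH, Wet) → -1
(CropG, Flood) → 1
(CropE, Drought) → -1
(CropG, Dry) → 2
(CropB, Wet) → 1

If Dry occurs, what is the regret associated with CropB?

11

Best payoff under Dry is 6.
Regret = 6 − (-5) = 11.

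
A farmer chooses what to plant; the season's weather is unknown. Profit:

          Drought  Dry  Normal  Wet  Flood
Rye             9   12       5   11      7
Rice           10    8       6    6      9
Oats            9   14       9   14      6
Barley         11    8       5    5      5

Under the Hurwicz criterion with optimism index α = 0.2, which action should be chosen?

Oats

Rye: 0.2·12 + 0.8·5 = 6.4
Rice: 0.2·10 + 0.8·6 = 6.8
Oats: 0.2·14 + 0.8·6 = 7.6
Barley: 0.2·11 + 0.8·5 = 6.2
Highest Hurwicz score = 7.6 → Oats.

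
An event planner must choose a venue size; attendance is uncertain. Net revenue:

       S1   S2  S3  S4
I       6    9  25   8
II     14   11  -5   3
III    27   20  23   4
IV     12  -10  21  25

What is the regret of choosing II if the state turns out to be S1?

13

Best payoff under S1 is 27.
Regret = 27 − 14 = 13.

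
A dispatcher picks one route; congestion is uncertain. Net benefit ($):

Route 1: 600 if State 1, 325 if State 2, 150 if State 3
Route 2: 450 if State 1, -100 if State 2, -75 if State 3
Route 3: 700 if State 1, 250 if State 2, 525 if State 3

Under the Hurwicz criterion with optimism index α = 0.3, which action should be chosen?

Route 1: 0.3·600 + 0.7·150 = 285
Route 2: 0.3·450 + 0.7·(-100) = 65
Route 3: 0.3·700 + 0.7·250 = 385
Highest Hurwicz score = 385 → Route 3.

Route 3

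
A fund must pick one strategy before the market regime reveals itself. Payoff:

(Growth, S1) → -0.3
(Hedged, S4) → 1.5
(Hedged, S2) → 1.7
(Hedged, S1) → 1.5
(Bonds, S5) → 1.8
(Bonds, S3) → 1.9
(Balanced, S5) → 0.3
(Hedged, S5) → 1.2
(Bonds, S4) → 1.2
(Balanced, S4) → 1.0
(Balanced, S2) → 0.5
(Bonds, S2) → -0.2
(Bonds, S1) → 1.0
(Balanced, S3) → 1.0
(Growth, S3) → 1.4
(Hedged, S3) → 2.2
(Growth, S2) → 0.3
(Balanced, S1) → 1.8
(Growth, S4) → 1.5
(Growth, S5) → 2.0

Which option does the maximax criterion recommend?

Row maxima: Bonds=1.9, Balanced=1.8, Growth=2.0, Hedged=2.2
Best best-case = 2.2 → Hedged.

Hedged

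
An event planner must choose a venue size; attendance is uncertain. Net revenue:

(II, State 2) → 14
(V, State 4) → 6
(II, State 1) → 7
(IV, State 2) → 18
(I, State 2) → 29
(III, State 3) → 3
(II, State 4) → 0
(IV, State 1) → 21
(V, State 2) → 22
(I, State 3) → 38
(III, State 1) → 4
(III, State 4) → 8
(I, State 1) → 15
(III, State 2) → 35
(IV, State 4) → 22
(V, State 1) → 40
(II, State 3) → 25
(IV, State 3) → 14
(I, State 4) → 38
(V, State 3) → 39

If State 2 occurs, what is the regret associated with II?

Best payoff under State 2 is 35.
Regret = 35 − 14 = 21.

21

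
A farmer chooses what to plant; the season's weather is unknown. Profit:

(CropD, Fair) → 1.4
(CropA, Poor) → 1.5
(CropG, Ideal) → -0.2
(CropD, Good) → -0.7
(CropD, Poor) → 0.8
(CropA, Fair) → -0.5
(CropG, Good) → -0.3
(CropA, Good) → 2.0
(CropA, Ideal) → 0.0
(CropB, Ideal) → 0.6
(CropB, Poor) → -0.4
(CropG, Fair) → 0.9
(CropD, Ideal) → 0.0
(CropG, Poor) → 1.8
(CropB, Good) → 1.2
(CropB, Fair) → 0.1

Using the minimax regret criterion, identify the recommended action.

CropA

Column bests: Poor=1.8, Fair=1.4, Good=2.0, Ideal=0.6.
CropG regrets: 0.0, 0.5, 2.3, 0.8 → max 2.3
CropD regrets: 1.0, 0.0, 2.7, 0.6 → max 2.7
CropB regrets: 2.2, 1.3, 0.8, 0.0 → max 2.2
CropA regrets: 0.3, 1.9, 0.0, 0.6 → max 1.9
Smallest max regret = 1.9 → CropA.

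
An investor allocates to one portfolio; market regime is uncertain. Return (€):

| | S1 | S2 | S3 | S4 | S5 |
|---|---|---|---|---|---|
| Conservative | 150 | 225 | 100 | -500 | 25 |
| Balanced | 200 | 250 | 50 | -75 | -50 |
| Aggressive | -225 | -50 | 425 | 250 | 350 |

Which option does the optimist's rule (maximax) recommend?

Aggressive

Row maxima: Conservative=225, Balanced=250, Aggressive=425
Best best-case = 425 → Aggressive.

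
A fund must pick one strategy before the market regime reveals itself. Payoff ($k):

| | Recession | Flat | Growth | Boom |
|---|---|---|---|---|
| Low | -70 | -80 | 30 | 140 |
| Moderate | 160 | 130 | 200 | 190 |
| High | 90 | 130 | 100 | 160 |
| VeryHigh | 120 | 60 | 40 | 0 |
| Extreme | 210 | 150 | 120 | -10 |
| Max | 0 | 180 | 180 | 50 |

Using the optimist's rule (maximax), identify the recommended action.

Row maxima: Low=140, Moderate=200, High=160, VeryHigh=120, Extreme=210, Max=180
Best best-case = 210 → Extreme.

Extreme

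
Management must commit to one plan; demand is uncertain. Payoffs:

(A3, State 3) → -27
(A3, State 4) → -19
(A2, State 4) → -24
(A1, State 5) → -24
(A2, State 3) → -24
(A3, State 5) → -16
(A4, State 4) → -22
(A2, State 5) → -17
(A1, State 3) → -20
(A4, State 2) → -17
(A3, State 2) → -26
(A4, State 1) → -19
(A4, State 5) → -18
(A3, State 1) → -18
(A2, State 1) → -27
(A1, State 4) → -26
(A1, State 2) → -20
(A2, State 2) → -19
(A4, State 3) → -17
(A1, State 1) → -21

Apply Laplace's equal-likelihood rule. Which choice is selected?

A4

Row averages: A1=-22.2, A2=-22.2, A3=-21.2, A4=-18.6
Highest average = -18.6 → A4.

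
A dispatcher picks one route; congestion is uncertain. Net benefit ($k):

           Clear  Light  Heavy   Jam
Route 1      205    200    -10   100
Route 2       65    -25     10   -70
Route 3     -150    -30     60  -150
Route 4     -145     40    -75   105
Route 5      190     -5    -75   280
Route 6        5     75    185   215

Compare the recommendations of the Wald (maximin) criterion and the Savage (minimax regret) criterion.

maximin → Route 6; minimax regret → Route 1 (disagree)

Row minima: Route 1=-10, Route 2=-70, Route 3=-150, Route 4=-145, Route 5=-75, Route 6=5
Best worst-case = 5 → Route 6.
Column bests: Clear=205, Light=200, Heavy=185, Jam=280.
Route 1 regrets: 0, 0, 195, 180 → max 195
Route 2 regrets: 140, 225, 175, 350 → max 350
Route 3 regrets: 355, 230, 125, 430 → max 430
Route 4 regrets: 350, 160, 260, 175 → max 350
Route 5 regrets: 15, 205, 260, 0 → max 260
Route 6 regrets: 200, 125, 0, 65 → max 200
Smallest max regret = 195 → Route 1.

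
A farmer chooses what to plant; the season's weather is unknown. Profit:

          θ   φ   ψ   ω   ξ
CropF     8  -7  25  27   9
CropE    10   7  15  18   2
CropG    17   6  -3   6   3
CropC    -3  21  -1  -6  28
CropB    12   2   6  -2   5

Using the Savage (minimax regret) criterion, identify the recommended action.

CropE

Column bests: θ=17, φ=21, ψ=25, ω=27, ξ=28.
CropF regrets: 9, 28, 0, 0, 19 → max 28
CropE regrets: 7, 14, 10, 9, 26 → max 26
CropG regrets: 0, 15, 28, 21, 25 → max 28
CropC regrets: 20, 0, 26, 33, 0 → max 33
CropB regrets: 5, 19, 19, 29, 23 → max 29
Smallest max regret = 26 → CropE.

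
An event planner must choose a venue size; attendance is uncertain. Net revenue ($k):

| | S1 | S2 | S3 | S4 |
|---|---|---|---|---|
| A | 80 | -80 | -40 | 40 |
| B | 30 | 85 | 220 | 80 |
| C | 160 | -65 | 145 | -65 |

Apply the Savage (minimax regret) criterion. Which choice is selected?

Column bests: S1=160, S2=85, S3=220, S4=80.
A regrets: 80, 165, 260, 40 → max 260
B regrets: 130, 0, 0, 0 → max 130
C regrets: 0, 150, 75, 145 → max 150
Smallest max regret = 130 → B.

B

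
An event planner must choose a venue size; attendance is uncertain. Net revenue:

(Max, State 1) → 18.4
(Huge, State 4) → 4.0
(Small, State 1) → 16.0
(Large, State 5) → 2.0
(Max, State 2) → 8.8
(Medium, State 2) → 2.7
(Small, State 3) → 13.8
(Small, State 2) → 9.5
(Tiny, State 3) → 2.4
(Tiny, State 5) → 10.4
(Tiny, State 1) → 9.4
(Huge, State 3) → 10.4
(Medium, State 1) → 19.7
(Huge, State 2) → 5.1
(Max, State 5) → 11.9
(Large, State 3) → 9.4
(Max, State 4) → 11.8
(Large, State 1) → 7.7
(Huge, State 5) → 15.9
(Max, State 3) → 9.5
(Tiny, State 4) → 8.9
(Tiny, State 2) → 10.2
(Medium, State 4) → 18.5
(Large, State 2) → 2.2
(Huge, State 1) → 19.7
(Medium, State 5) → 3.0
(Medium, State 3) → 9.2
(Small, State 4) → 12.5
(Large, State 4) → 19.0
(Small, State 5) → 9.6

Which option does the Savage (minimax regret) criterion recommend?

Column bests: State 1=19.7, State 2=10.2, State 3=13.8, State 4=19.0, State 5=15.9.
Tiny regrets: 10.3, 0.0, 11.4, 10.1, 5.5 → max 11.4
Small regrets: 3.7, 0.7, 0.0, 6.5, 6.3 → max 6.5
Medium regrets: 0.0, 7.5, 4.6, 0.5, 12.9 → max 12.9
Large regrets: 12.0, 8.0, 4.4, 0.0, 13.9 → max 13.9
Huge regrets: 0.0, 5.1, 3.4, 15.0, 0.0 → max 15.0
Max regrets: 1.3, 1.4, 4.3, 7.2, 4.0 → max 7.2
Smallest max regret = 6.5 → Small.

Small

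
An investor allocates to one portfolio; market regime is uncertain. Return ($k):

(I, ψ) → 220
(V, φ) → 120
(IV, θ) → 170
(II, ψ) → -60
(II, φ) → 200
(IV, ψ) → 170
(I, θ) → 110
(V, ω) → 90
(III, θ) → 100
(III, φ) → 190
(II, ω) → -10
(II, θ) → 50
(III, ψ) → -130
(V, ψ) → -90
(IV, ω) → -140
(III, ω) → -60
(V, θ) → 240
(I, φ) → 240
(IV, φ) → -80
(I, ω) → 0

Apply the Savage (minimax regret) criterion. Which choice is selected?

Column bests: θ=240, φ=240, ψ=220, ω=90.
I regrets: 130, 0, 0, 90 → max 130
II regrets: 190, 40, 280, 100 → max 280
III regrets: 140, 50, 350, 150 → max 350
IV regrets: 70, 320, 50, 230 → max 320
V regrets: 0, 120, 310, 0 → max 310
Smallest max regret = 130 → I.

I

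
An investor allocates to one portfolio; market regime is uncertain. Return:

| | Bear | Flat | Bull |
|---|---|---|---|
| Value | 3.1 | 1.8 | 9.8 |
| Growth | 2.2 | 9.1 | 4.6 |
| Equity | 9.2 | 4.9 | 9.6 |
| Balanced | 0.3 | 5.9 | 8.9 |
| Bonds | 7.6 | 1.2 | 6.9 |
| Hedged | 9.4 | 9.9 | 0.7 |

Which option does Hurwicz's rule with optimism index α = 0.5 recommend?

Value: 0.5·9.8 + 0.5·1.8 = 5.8
Growth: 0.5·9.1 + 0.5·2.2 = 5.65
Equity: 0.5·9.6 + 0.5·4.9 = 7.25
Balanced: 0.5·8.9 + 0.5·0.3 = 4.6
Bonds: 0.5·7.6 + 0.5·1.2 = 4.4
Hedged: 0.5·9.9 + 0.5·0.7 = 5.3
Highest Hurwicz score = 7.25 → Equity.

Equity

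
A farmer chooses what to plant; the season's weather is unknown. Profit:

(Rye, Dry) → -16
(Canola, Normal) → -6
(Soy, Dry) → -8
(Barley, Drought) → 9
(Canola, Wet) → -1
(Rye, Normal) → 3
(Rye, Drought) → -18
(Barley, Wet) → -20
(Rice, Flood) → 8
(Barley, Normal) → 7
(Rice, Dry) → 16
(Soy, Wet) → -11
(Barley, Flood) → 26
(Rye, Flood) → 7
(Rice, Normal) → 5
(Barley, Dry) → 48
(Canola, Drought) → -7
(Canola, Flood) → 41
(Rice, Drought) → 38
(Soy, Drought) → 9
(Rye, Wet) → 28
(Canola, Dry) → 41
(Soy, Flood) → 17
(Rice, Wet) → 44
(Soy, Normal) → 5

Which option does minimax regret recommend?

Column bests: Drought=38, Dry=48, Normal=7, Wet=44, Flood=41.
Soy regrets: 29, 56, 2, 55, 24 → max 56
Barley regrets: 29, 0, 0, 64, 15 → max 64
Rye regrets: 56, 64, 4, 16, 34 → max 64
Canola regrets: 45, 7, 13, 45, 0 → max 45
Rice regrets: 0, 32, 2, 0, 33 → max 33
Smallest max regret = 33 → Rice.

Rice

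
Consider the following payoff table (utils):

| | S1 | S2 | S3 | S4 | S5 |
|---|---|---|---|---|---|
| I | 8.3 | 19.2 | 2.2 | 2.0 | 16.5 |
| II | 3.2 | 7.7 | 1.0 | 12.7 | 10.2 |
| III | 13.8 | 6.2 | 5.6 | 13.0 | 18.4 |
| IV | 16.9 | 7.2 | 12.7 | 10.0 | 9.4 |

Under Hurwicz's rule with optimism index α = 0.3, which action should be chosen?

IV

I: 0.3·19.2 + 0.7·2.0 = 7.16
II: 0.3·12.7 + 0.7·1.0 = 4.51
III: 0.3·18.4 + 0.7·5.6 = 9.44
IV: 0.3·16.9 + 0.7·7.2 = 10.11
Highest Hurwicz score = 10.11 → IV.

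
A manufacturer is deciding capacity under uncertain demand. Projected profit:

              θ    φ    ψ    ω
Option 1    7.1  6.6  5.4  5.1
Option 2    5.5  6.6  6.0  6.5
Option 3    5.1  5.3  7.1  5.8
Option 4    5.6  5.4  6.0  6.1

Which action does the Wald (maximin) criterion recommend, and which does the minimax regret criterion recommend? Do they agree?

Row minima: Option 1=5.1, Option 2=5.5, Option 3=5.1, Option 4=5.4
Best worst-case = 5.5 → Option 2.
Column bests: θ=7.1, φ=6.6, ψ=7.1, ω=6.5.
Option 1 regrets: 0.0, 0.0, 1.7, 1.4 → max 1.7
Option 2 regrets: 1.6, 0.0, 1.1, 0.0 → max 1.6
Option 3 regrets: 2.0, 1.3, 0.0, 0.7 → max 2.0
Option 4 regrets: 1.5, 1.2, 1.1, 0.4 → max 1.5
Smallest max regret = 1.5 → Option 4.

maximin → Option 2; minimax regret → Option 4 (disagree)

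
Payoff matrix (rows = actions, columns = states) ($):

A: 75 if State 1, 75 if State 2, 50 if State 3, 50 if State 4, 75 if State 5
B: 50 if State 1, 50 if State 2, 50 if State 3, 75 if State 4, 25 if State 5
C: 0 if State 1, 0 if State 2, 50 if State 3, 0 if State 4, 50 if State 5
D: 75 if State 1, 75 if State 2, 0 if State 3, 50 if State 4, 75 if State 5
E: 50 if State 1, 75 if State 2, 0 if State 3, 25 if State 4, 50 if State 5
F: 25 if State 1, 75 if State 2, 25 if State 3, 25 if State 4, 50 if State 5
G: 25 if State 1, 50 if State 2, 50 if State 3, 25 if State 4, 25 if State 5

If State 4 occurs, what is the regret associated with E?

Best payoff under State 4 is 75.
Regret = 75 − 25 = 50.

50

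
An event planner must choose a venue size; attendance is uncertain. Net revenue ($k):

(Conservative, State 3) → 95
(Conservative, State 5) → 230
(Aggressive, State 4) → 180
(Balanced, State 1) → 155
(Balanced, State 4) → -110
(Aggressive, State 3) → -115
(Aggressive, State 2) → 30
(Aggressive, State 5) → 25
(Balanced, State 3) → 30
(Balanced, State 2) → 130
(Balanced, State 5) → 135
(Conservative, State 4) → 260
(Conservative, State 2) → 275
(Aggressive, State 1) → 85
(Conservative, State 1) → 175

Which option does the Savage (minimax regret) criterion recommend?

Column bests: State 1=175, State 2=275, State 3=95, State 4=260, State 5=230.
Conservative regrets: 0, 0, 0, 0, 0 → max 0
Balanced regrets: 20, 145, 65, 370, 95 → max 370
Aggressive regrets: 90, 245, 210, 80, 205 → max 245
Smallest max regret = 0 → Conservative.

Conservative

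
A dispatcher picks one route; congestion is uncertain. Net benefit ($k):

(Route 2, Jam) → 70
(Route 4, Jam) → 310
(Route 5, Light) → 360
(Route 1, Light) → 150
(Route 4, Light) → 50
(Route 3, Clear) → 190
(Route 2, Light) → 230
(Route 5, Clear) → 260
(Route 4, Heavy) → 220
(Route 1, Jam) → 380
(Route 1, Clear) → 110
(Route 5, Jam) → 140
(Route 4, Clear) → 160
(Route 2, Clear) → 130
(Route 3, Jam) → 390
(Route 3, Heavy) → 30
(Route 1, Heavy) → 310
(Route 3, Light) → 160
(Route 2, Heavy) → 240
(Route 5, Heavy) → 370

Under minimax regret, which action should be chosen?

Route 1

Column bests: Clear=260, Light=360, Heavy=370, Jam=390.
Route 1 regrets: 150, 210, 60, 10 → max 210
Route 2 regrets: 130, 130, 130, 320 → max 320
Route 3 regrets: 70, 200, 340, 0 → max 340
Route 4 regrets: 100, 310, 150, 80 → max 310
Route 5 regrets: 0, 0, 0, 250 → max 250
Smallest max regret = 210 → Route 1.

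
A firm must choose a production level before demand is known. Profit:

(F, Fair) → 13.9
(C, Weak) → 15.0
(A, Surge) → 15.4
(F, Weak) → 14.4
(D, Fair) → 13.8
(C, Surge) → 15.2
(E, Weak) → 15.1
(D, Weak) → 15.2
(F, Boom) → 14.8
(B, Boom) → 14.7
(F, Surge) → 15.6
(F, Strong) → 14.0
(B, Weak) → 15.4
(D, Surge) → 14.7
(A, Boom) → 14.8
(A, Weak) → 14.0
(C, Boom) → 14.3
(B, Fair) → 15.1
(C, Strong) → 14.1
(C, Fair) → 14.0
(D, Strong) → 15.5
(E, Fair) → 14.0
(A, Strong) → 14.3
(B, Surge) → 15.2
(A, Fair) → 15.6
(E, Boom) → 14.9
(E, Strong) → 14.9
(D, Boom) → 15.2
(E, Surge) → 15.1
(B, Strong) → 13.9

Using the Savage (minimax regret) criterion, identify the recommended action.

Column bests: Weak=15.4, Fair=15.6, Strong=15.5, Boom=15.2, Surge=15.6.
A regrets: 1.4, 0.0, 1.2, 0.4, 0.2 → max 1.4
B regrets: 0.0, 0.5, 1.6, 0.5, 0.4 → max 1.6
C regrets: 0.4, 1.6, 1.4, 0.9, 0.4 → max 1.6
D regrets: 0.2, 1.8, 0.0, 0.0, 0.9 → max 1.8
E regrets: 0.3, 1.6, 0.6, 0.3, 0.5 → max 1.6
F regrets: 1.0, 1.7, 1.5, 0.4, 0.0 → max 1.7
Smallest max regret = 1.4 → A.

A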